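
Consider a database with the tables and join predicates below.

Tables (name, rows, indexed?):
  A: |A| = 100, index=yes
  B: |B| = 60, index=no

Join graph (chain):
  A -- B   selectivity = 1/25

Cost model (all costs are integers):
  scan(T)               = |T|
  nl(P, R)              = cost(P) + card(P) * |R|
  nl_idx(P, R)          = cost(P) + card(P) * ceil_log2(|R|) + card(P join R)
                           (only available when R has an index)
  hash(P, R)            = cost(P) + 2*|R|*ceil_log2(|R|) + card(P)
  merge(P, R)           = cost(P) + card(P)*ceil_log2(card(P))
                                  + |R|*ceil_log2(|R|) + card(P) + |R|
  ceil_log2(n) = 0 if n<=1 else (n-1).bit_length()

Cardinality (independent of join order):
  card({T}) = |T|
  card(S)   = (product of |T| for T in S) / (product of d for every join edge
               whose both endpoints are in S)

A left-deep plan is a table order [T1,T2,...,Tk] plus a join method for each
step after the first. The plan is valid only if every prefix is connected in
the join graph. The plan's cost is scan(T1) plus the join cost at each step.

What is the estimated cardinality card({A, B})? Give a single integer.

Tables in S: A(100), B(60)
Edges inside S: A-B(d=25)
numerator = 100 * 60 = 6000
denominator = 25 = 25
card(S) = 6000 / 25 = 240

240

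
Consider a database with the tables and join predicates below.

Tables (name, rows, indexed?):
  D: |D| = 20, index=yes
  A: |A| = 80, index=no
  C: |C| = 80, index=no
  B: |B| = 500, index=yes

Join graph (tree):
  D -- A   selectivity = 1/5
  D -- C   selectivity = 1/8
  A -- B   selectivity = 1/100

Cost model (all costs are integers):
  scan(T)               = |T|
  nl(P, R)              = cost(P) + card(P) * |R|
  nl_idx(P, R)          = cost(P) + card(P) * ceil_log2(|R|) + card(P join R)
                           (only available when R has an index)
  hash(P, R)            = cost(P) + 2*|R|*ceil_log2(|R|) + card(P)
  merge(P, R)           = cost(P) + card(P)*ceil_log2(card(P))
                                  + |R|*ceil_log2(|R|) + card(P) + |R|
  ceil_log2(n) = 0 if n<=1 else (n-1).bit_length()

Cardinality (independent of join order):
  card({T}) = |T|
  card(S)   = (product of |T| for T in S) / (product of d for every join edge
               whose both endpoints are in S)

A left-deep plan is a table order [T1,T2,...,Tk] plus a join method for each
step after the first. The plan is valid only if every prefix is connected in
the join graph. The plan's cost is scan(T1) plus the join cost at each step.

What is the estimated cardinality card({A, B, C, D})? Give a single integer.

16000

Tables in S: A(80), B(500), C(80), D(20)
Edges inside S: D-A(d=5), D-C(d=8), A-B(d=100)
numerator = 80 * 500 * 80 * 20 = 64000000
denominator = 5 * 8 * 100 = 4000
card(S) = 64000000 / 4000 = 16000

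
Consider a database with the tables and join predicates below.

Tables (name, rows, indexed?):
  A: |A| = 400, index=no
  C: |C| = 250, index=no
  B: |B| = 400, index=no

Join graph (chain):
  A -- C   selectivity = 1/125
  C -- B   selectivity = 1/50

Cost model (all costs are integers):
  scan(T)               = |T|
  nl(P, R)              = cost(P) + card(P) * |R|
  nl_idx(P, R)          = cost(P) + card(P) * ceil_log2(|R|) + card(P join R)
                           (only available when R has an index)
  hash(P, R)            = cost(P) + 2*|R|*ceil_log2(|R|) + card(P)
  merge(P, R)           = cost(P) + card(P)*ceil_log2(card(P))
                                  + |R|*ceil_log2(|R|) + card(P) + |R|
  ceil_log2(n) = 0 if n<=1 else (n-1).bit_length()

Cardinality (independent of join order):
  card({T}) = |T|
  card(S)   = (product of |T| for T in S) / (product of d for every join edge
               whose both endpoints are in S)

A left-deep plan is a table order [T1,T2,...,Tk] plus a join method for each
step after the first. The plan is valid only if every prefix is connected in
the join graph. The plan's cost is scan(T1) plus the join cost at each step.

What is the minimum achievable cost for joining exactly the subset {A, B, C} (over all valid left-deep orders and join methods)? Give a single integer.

12800

Selinger DP over subsets of {A,B,C}:
  {A}: scan cost=400, card=400
  {C}: scan cost=250, card=250
  {B}: scan cost=400, card=400
  {AC}: card=800; try (C,hash)→4800, (A,merge)→6500, (C,merge)→6650, (A,hash)→7700, (A,nl)→100250, (C,nl)→100400; best=4800 via (C,hash)
  {BC}: card=2000; try (C,hash)→4800, (B,merge)→6500, (C,merge)→6650, (B,hash)→7700, (B,nl)→100250, (C,nl)→100400; best=4800 via (C,hash)
  {ABC}: card=6400; try (B,hash)→12800, (A,hash)→14000, (B,merge)→17600, (A,merge)→32800, (B,nl)→324800, (A,nl)→804800; best=12800 via (B,hash)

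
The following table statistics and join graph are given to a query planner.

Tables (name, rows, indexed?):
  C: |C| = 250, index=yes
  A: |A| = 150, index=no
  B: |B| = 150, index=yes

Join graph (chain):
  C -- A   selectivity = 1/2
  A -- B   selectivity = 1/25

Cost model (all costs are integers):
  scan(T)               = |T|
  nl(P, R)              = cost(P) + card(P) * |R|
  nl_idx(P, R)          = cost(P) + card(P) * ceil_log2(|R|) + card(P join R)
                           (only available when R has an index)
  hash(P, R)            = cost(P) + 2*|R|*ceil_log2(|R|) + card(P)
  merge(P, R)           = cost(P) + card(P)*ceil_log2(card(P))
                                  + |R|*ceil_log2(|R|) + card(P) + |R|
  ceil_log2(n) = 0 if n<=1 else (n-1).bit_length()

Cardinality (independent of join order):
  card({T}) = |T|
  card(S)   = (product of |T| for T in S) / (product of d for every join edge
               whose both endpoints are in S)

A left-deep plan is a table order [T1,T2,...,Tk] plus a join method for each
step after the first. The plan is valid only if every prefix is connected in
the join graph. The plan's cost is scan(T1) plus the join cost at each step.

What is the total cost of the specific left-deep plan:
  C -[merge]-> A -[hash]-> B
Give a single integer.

25000

step 1: scan C: cost=250, card=250
step 2: join A via merge
    card(P join A) = 250*150/(2) = 18750
    cost = 250 + 250*8 + 150*8 + 250 + 150 = 3850
step 3: join B via hash
    card(P join B) = 18750*150/(25) = 112500
    cost = 3850 + 2*150*8 + 18750 = 25000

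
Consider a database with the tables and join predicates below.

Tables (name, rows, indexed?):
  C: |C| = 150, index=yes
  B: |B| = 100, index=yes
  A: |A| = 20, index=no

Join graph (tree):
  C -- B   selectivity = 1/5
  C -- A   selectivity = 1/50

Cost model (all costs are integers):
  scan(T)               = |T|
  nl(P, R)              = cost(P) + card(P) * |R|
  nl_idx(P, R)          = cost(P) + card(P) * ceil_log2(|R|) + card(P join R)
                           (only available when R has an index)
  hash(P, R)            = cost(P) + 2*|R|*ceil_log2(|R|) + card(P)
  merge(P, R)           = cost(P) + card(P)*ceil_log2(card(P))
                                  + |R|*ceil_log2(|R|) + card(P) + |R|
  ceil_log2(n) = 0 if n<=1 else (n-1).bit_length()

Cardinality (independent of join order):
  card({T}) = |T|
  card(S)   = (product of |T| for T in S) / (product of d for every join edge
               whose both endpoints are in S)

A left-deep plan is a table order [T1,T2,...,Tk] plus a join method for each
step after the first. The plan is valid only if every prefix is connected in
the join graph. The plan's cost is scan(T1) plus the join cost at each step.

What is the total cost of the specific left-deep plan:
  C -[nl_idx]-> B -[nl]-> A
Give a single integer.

64200

step 1: scan C: cost=150, card=150
step 2: join B via nl_idx
    card(P join B) = 150*100/(5) = 3000
    cost = 150 + 150*7 + 3000 = 4200
step 3: join A via nl
    card(P join A) = 3000*20/(50) = 1200
    cost = 4200 + 3000*20 = 64200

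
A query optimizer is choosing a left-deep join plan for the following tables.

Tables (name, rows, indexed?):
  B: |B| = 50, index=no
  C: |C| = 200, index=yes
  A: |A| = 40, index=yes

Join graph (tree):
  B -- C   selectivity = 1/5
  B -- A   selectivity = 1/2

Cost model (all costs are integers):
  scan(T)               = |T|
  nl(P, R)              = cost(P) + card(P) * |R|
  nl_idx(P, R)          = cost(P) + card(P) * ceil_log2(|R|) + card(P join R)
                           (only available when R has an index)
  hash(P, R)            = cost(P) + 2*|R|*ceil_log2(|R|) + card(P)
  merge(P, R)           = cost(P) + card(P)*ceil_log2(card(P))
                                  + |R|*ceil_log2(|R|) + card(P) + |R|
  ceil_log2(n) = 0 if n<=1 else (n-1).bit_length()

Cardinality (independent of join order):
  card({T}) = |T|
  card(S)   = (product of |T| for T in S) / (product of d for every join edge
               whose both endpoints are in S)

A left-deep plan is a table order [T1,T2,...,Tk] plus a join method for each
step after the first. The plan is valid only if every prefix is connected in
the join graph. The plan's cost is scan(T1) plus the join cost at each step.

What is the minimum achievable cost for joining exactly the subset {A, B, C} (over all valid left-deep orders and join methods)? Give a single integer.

Selinger DP over subsets of {A,B,C}:
  {B}: scan cost=50, card=50
  {C}: scan cost=200, card=200
  {A}: scan cost=40, card=40
  {BC}: card=2000; try (B,hash)→1000, (C,merge)→2200, (B,merge)→2350, (C,nl_idx)→2450, (C,hash)→3300, (C,nl)→10050 …(+1); best=1000 via (B,hash)
  {AB}: card=1000; try (A,hash)→580, (B,merge)→670, (B,hash)→680, (A,merge)→680, (A,nl_idx)→1350, (B,nl)→2040 …(+1); best=580 via (A,hash)
  {ABC}: card=40000; try (A,hash)→3480, (C,hash)→4780, (C,merge)→13380, (A,merge)→25280, (C,nl_idx)→48580, (A,nl_idx)→53000 …(+2); best=3480 via (A,hash)

3480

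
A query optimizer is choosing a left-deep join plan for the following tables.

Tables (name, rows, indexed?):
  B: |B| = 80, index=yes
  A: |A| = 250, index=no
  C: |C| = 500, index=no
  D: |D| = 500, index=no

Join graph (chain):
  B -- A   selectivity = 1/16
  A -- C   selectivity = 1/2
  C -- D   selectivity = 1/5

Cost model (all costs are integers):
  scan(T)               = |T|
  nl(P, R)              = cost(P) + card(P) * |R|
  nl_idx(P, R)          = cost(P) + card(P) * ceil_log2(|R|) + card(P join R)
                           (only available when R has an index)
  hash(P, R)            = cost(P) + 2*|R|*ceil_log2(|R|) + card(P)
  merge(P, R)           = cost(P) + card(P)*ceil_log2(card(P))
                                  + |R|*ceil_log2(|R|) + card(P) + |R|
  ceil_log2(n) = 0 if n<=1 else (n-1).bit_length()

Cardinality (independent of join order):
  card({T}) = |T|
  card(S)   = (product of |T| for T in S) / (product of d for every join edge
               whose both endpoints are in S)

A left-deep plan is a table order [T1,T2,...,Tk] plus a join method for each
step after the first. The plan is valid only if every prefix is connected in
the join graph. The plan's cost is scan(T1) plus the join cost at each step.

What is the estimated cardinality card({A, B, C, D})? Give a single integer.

31250000

Tables in S: A(250), B(80), C(500), D(500)
Edges inside S: B-A(d=16), A-C(d=2), C-D(d=5)
numerator = 250 * 80 * 500 * 500 = 5000000000
denominator = 16 * 2 * 5 = 160
card(S) = 5000000000 / 160 = 31250000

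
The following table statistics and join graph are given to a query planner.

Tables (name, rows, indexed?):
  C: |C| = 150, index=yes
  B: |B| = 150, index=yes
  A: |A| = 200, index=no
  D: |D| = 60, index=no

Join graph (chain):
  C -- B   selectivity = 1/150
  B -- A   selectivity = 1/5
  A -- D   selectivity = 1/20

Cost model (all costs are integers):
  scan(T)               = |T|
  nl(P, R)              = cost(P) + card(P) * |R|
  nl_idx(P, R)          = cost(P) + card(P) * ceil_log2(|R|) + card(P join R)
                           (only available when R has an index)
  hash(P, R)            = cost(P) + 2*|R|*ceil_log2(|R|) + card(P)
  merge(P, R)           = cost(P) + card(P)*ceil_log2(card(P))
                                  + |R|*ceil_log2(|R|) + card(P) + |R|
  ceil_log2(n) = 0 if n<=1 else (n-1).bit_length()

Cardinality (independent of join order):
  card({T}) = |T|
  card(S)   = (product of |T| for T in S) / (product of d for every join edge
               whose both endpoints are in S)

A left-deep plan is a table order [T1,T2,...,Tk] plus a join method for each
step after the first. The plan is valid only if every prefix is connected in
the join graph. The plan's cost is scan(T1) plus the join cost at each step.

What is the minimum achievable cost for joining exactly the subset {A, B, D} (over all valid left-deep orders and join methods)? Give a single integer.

Selinger DP over subsets of {A,B,D}:
  {B}: scan cost=150, card=150
  {A}: scan cost=200, card=200
  {D}: scan cost=60, card=60
  {AB}: card=6000; try (B,hash)→2800, (A,merge)→3300, (B,merge)→3350, (A,hash)→3500, (B,nl_idx)→7800, (A,nl)→30150 …(+1); best=2800 via (B,hash)
  {AD}: card=600; try (D,hash)→1120, (A,merge)→2280, (D,merge)→2420, (A,hash)→3320, (A,nl)→12060, (D,nl)→12200; best=1120 via (D,hash)
  {ABD}: card=18000; try (B,hash)→4120, (B,merge)→9070, (D,hash)→9520, (B,nl_idx)→23920, (D,merge)→87220, (B,nl)→91120 …(+1); best=4120 via (B,hash)

4120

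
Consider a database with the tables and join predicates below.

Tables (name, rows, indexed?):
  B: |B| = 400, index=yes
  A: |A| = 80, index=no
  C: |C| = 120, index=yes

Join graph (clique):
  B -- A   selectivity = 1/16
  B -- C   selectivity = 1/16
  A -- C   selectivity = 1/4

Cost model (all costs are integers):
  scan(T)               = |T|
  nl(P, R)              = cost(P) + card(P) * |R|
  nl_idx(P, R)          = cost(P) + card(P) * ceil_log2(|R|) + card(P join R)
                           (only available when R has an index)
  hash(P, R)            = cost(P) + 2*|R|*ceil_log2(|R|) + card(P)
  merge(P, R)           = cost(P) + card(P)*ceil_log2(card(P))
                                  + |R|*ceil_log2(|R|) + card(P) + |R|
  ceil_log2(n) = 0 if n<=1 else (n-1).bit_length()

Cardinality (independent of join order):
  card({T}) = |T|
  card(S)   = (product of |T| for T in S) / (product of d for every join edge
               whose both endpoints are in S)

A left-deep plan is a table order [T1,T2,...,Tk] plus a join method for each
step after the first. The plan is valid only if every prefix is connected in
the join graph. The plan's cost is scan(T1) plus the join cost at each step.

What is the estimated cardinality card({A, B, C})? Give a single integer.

Tables in S: A(80), B(400), C(120)
Edges inside S: B-A(d=16), B-C(d=16), A-C(d=4)
numerator = 80 * 400 * 120 = 3840000
denominator = 16 * 16 * 4 = 1024
card(S) = 3840000 / 1024 = 3750

3750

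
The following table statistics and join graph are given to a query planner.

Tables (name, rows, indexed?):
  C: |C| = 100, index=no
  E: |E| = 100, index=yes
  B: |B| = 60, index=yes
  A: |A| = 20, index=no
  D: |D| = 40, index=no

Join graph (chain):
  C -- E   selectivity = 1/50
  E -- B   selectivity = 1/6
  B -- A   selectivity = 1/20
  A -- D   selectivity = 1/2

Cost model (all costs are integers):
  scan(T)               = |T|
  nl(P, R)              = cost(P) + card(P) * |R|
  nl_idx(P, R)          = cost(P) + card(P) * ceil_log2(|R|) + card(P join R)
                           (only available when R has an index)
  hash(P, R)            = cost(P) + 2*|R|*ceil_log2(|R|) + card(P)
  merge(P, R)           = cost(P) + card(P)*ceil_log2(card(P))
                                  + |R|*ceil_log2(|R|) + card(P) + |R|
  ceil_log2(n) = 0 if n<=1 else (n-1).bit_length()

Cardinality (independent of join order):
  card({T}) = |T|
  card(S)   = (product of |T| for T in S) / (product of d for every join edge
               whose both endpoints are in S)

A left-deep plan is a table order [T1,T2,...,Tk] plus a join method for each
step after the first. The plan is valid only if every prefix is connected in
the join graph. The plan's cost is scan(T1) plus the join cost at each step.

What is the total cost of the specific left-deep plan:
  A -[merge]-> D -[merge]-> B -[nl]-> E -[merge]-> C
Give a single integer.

step 1: scan A: cost=20, card=20
step 2: join D via merge
    card(P join D) = 20*40/(2) = 400
    cost = 20 + 20*5 + 40*6 + 20 + 40 = 420
step 3: join B via merge
    card(P join B) = 400*60/(20) = 1200
    cost = 420 + 400*9 + 60*6 + 400 + 60 = 4840
step 4: join E via nl
    card(P join E) = 1200*100/(6) = 20000
    cost = 4840 + 1200*100 = 124840
step 5: join C via merge
    card(P join C) = 20000*100/(50) = 40000
    cost = 124840 + 20000*15 + 100*7 + 20000 + 100 = 445640

445640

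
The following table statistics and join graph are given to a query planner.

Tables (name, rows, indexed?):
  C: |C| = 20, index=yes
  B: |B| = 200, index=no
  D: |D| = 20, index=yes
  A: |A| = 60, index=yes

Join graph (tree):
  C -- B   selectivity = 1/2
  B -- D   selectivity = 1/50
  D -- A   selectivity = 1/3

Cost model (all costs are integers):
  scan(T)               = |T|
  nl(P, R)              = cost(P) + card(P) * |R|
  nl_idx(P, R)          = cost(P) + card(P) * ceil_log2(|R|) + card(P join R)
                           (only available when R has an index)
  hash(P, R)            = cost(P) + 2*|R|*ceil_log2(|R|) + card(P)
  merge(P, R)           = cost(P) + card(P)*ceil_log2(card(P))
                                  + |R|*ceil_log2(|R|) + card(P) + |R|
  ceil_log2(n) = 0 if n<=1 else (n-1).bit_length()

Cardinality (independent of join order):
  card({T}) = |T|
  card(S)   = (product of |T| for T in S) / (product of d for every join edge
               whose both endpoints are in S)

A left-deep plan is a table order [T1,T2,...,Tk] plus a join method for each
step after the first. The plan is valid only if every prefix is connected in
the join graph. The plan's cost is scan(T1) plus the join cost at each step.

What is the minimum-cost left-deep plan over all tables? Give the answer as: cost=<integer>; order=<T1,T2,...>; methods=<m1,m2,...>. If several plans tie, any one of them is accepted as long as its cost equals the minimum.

Selinger DP (subsets sized 1..n):
  {C}: scan cost=20, card=20
  {B}: scan cost=200, card=200
  {D}: scan cost=20, card=20
  {A}: scan cost=60, card=60
  {BC}: card=2000; try (C,hash)→600, (B,merge)→1940, (C,merge)→2120, (C,nl_idx)→3200, (B,hash)→3240, (B,nl)→4020 …(+1); best=600 via (C,hash)
  {BD}: card=80; try (D,hash)→600, (D,nl_idx)→1280, (B,merge)→1940, (D,merge)→2120, (B,hash)→3240, (B,nl)→4020 …(+1); best=600 via (D,hash)
  {AD}: card=400; try (D,hash)→320, (A,nl_idx)→540, (A,merge)→560, (D,merge)→600, (D,nl_idx)→760, (A,hash)→760 …(+2); best=320 via (D,hash)
  {BCD}: card=800; try (C,hash)→880, (C,merge)→1360, (C,nl_idx)→1800, (C,nl)→2200, (D,hash)→2800, (D,nl_idx)→11400 …(+2); best=880 via (C,hash)
  {ABD}: card=1600; try (A,hash)→1400, (A,merge)→1660, (A,nl_idx)→2680, (B,hash)→3920, (A,nl)→5400, (B,merge)→6120 …(+1); best=1400 via (A,hash)
  {ABCD}: card=16000; try (A,hash)→2400, (C,hash)→3200, (A,merge)→10100, (C,merge)→20720, (A,nl_idx)→21680, (C,nl_idx)→25400 …(+2); best=2400 via (A,hash)

cost=2400; order=B,D,C,A; methods=hash,hash,hash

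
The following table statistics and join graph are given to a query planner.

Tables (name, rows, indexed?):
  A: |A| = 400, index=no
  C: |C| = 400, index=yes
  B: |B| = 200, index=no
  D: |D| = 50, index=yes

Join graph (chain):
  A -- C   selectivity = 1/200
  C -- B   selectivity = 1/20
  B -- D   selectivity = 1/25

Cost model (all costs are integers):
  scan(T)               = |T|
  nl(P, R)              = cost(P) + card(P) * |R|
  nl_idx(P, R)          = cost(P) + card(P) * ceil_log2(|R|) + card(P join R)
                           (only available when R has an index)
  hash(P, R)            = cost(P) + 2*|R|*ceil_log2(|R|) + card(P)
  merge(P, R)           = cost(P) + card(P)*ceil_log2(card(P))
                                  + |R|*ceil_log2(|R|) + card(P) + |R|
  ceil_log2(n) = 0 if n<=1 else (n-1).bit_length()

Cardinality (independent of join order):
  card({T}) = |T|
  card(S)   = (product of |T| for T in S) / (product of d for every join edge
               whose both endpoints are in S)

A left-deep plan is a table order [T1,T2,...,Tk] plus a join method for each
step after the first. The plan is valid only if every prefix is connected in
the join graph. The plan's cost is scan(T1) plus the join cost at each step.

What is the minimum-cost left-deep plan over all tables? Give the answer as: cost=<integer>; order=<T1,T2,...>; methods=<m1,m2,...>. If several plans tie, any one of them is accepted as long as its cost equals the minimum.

cost=17400; order=A,C,B,D; methods=nl_idx,hash,hash

Selinger DP (subsets sized 1..n):
  {A}: scan cost=400, card=400
  {C}: scan cost=400, card=400
  {B}: scan cost=200, card=200
  {D}: scan cost=50, card=50
  {AC}: card=800; try (C,nl_idx)→4800, (C,hash)→8000, (A,hash)→8000, (C,merge)→8400, (A,merge)→8400, (C,nl)→160400 …(+1); best=4800 via (C,nl_idx)
  {BC}: card=4000; try (B,hash)→4000, (C,merge)→6000, (C,nl_idx)→6000, (B,merge)→6200, (C,hash)→7600, (C,nl)→80200 …(+1); best=4000 via (B,hash)
  {BD}: card=400; try (D,hash)→1000, (D,nl_idx)→1800, (B,merge)→2200, (D,merge)→2350, (B,hash)→3300, (B,nl)→10050 …(+1); best=1000 via (D,hash)
  {ABC}: card=8000; try (B,hash)→8800, (A,hash)→15200, (B,merge)→15400, (A,merge)→60000, (B,nl)→164800, (A,nl)→1604000; best=8800 via (B,hash)
  {BCD}: card=8000; try (D,hash)→8600, (C,hash)→8600, (C,merge)→9000, (C,nl_idx)→12600, (D,nl_idx)→36000, (D,merge)→56350 …(+2); best=8600 via (D,hash)
  {ABCD}: card=16000; try (D,hash)→17400, (A,hash)→23800, (D,nl_idx)→72800, (D,merge)→121150, (A,merge)→124600, (D,nl)→408800 …(+1); best=17400 via (D,hash)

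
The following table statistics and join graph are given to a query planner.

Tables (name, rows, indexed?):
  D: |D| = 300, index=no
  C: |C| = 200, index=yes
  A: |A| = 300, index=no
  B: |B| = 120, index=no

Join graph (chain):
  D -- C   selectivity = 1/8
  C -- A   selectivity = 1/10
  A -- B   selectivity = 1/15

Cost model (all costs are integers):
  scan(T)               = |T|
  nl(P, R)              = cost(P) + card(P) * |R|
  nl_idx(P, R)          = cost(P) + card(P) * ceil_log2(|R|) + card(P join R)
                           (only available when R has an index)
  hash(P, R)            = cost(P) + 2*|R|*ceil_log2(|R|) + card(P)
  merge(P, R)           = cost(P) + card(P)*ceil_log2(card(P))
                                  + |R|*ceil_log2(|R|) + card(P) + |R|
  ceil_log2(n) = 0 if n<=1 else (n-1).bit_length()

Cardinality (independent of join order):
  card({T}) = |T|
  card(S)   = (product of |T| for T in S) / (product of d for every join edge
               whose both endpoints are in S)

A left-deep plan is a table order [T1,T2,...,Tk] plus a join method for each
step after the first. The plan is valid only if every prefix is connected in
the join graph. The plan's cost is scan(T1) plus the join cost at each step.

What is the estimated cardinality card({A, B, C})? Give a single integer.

48000

Tables in S: A(300), B(120), C(200)
Edges inside S: C-A(d=10), A-B(d=15)
numerator = 300 * 120 * 200 = 7200000
denominator = 10 * 15 = 150
card(S) = 7200000 / 150 = 48000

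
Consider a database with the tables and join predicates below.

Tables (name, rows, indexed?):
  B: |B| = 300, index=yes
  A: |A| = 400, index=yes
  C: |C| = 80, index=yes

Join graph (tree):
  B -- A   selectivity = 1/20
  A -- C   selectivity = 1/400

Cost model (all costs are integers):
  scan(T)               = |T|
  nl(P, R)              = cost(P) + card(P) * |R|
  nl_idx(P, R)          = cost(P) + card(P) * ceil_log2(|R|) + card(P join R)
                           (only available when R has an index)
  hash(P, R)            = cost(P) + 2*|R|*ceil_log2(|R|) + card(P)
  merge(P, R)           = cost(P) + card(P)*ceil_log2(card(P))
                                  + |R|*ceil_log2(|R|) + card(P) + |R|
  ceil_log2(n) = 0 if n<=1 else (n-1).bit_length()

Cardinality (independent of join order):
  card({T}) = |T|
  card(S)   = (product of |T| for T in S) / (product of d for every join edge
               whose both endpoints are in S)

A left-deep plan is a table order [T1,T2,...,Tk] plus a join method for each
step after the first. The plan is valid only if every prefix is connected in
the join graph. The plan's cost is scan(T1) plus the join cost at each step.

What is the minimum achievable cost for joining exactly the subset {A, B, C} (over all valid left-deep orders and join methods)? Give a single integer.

Selinger DP over subsets of {A,B,C}:
  {B}: scan cost=300, card=300
  {A}: scan cost=400, card=400
  {C}: scan cost=80, card=80
  {AB}: card=6000; try (B,hash)→6200, (A,merge)→7300, (B,merge)→7400, (A,hash)→7800, (A,nl_idx)→9000, (B,nl_idx)→10000 …(+2); best=6200 via (B,hash)
  {AC}: card=80; try (A,nl_idx)→880, (C,hash)→1920, (C,nl_idx)→3280, (A,merge)→4720, (C,merge)→5040, (A,hash)→7360 …(+2); best=880 via (A,nl_idx)
  {ABC}: card=1200; try (B,nl_idx)→2800, (B,merge)→4520, (B,hash)→6360, (C,hash)→13320, (B,nl)→24880, (C,nl_idx)→49400 …(+2); best=2800 via (B,nl_idx)

2800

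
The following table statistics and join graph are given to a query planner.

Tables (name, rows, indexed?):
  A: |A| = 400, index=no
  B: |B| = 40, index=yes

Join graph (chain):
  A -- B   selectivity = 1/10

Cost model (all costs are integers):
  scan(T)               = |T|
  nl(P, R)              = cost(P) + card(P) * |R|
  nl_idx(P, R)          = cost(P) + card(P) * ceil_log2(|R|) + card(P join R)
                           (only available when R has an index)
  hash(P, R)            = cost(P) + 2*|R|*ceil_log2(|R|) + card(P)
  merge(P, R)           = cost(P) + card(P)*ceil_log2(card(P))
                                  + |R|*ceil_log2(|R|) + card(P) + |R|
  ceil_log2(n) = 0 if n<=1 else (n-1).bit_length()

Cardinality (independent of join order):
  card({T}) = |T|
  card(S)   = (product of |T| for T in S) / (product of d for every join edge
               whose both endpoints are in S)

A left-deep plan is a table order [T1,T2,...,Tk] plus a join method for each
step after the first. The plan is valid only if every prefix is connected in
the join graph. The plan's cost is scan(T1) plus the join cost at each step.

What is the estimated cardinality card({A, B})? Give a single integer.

1600

Tables in S: A(400), B(40)
Edges inside S: A-B(d=10)
numerator = 400 * 40 = 16000
denominator = 10 = 10
card(S) = 16000 / 10 = 1600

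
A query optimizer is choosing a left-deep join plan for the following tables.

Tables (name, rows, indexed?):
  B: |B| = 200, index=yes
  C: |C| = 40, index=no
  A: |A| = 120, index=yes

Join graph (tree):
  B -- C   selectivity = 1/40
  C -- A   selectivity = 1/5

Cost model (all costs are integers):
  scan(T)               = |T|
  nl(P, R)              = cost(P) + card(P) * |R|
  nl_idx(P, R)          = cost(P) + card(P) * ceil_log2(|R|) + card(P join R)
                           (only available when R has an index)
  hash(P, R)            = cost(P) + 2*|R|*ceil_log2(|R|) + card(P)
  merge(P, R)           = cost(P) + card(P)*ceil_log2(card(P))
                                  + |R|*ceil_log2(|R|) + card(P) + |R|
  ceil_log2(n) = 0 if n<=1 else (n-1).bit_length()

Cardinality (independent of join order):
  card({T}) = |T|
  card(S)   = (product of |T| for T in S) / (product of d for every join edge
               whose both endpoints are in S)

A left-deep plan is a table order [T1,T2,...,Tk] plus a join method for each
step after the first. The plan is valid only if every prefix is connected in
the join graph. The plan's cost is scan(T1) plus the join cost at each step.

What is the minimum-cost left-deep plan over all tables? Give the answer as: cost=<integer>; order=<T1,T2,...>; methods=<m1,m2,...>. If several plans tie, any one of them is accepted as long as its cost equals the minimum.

Selinger DP (subsets sized 1..n):
  {B}: scan cost=200, card=200
  {C}: scan cost=40, card=40
  {A}: scan cost=120, card=120
  {BC}: card=200; try (B,nl_idx)→560, (C,hash)→880, (B,merge)→2120, (C,merge)→2280, (B,hash)→3280, (B,nl)→8040 …(+1); best=560 via (B,nl_idx)
  {AC}: card=960; try (C,hash)→720, (A,merge)→1280, (A,nl_idx)→1280, (C,merge)→1360, (A,hash)→1760, (A,nl)→4840 …(+1); best=720 via (C,hash)
  {ABC}: card=4800; try (A,hash)→2440, (A,merge)→3320, (B,hash)→4880, (A,nl_idx)→6760, (B,merge)→13080, (B,nl_idx)→13200 …(+2); best=2440 via (A,hash)

cost=2440; order=C,B,A; methods=nl_idx,hash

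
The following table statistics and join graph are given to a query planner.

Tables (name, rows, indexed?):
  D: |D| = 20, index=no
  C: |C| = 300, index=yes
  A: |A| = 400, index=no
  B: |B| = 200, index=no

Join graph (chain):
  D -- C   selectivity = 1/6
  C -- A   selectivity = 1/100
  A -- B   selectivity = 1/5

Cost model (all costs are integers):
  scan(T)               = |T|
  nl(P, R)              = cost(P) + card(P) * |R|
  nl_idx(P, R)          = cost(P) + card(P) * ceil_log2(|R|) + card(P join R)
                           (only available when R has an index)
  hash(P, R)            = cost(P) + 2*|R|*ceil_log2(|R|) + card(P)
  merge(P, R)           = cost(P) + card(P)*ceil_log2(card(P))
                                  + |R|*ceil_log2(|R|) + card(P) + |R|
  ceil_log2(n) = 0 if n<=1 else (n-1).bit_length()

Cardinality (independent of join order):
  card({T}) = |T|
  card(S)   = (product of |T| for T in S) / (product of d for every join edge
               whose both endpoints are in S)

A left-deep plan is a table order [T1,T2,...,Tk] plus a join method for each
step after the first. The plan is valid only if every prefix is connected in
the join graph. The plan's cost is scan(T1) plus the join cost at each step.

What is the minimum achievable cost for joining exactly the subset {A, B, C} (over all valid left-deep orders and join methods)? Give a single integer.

Selinger DP over subsets of {A,B,C}:
  {C}: scan cost=300, card=300
  {A}: scan cost=400, card=400
  {B}: scan cost=200, card=200
  {AC}: card=1200; try (C,nl_idx)→5200, (C,hash)→6200, (A,merge)→7300, (C,merge)→7400, (A,hash)→7800, (A,nl)→120300 …(+1); best=5200 via (C,nl_idx)
  {AB}: card=16000; try (B,hash)→4000, (A,merge)→6000, (B,merge)→6200, (A,hash)→7600, (A,nl)→80200, (B,nl)→80400; best=4000 via (B,hash)
  {ABC}: card=48000; try (B,hash)→9600, (B,merge)→21400, (C,hash)→25400, (C,nl_idx)→196000, (B,nl)→245200, (C,merge)→247000 …(+1); best=9600 via (B,hash)

9600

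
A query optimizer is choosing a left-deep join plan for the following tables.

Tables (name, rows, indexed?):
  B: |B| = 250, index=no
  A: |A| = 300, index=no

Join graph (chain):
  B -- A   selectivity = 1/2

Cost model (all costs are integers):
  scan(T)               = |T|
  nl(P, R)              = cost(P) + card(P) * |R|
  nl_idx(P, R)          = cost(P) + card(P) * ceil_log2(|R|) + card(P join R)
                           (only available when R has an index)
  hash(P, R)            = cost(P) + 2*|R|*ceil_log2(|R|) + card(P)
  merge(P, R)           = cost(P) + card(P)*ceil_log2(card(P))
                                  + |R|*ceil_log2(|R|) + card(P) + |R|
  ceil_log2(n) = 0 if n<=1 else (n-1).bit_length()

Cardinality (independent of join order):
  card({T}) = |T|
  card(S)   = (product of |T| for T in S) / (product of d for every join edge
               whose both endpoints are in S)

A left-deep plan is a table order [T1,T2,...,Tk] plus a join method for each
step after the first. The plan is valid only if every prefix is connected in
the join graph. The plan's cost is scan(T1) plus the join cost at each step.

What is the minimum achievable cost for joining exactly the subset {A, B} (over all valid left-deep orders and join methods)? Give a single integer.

Selinger DP over subsets of {A,B}:
  {B}: scan cost=250, card=250
  {A}: scan cost=300, card=300
  {AB}: card=37500; try (B,hash)→4600, (A,merge)→5500, (B,merge)→5550, (A,hash)→5900, (A,nl)→75250, (B,nl)→75300; best=4600 via (B,hash)

4600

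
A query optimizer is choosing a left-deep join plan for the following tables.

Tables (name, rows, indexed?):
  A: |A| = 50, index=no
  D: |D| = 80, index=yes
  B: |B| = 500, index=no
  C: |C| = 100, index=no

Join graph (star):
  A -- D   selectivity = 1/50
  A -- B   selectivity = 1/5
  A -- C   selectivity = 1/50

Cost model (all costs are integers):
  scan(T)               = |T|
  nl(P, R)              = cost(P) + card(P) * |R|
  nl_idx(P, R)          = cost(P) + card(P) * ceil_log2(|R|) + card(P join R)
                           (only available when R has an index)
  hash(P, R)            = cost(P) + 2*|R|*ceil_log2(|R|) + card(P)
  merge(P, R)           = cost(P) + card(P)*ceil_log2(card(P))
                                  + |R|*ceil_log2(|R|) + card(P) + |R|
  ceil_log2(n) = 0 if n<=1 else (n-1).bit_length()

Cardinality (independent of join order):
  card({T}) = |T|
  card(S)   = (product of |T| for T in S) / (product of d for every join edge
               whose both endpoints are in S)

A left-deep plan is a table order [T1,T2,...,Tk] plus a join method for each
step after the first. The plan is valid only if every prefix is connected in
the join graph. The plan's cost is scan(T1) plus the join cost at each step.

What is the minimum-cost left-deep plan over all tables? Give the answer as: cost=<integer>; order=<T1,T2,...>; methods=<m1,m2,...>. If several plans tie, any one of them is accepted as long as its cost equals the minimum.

Selinger DP (subsets sized 1..n):
  {A}: scan cost=50, card=50
  {D}: scan cost=80, card=80
  {B}: scan cost=500, card=500
  {C}: scan cost=100, card=100
  {AD}: card=80; try (D,nl_idx)→480, (A,hash)→760, (D,merge)→1040, (A,merge)→1070, (D,hash)→1220, (D,nl)→4050 …(+1); best=480 via (D,nl_idx)
  {AB}: card=5000; try (A,hash)→1600, (B,merge)→5400, (A,merge)→5850, (B,hash)→9100, (B,nl)→25050, (A,nl)→25500; best=1600 via (A,hash)
  {AC}: card=100; try (A,hash)→800, (C,merge)→1200, (A,merge)→1250, (C,hash)→1500, (C,nl)→5050, (A,nl)→5100; best=800 via (A,hash)
  {ABD}: card=8000; try (B,merge)→6120, (D,hash)→7720, (B,hash)→9560, (B,nl)→40480, (D,nl_idx)→44600, (D,merge)→72240 …(+1); best=6120 via (B,merge)
  {ACD}: card=160; try (D,nl_idx)→1660, (C,merge)→1920, (C,hash)→1960, (D,hash)→2020, (D,merge)→2240, (C,nl)→8480 …(+1); best=1660 via (D,nl_idx)
  {ABC}: card=10000; try (B,merge)→6600, (C,hash)→8000, (B,hash)→9900, (B,nl)→50800, (C,merge)→72400, (C,nl)→501600; best=6600 via (B,merge)
  {ABCD}: card=16000; try (B,merge)→8100, (B,hash)→10820, (C,hash)→15520, (D,hash)→17720, (B,nl)→81660, (D,nl_idx)→92600 …(+4); best=8100 via (B,merge)

cost=8100; order=C,A,D,B; methods=hash,nl_idx,merge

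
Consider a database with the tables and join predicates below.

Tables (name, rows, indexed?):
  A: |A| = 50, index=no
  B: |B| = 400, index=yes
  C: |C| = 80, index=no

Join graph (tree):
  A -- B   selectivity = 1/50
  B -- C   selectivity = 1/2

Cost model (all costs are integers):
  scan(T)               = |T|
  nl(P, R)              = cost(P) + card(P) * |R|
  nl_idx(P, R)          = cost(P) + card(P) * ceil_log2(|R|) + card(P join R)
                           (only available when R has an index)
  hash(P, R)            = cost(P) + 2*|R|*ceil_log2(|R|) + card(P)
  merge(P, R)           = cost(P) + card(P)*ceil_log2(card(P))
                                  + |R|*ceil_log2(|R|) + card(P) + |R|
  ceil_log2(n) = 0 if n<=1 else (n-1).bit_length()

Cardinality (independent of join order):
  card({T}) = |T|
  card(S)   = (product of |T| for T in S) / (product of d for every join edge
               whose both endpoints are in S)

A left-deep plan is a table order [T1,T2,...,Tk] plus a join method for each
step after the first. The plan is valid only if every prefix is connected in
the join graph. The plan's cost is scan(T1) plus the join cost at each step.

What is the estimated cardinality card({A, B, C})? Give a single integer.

Tables in S: A(50), B(400), C(80)
Edges inside S: A-B(d=50), B-C(d=2)
numerator = 50 * 400 * 80 = 1600000
denominator = 50 * 2 = 100
card(S) = 1600000 / 100 = 16000

16000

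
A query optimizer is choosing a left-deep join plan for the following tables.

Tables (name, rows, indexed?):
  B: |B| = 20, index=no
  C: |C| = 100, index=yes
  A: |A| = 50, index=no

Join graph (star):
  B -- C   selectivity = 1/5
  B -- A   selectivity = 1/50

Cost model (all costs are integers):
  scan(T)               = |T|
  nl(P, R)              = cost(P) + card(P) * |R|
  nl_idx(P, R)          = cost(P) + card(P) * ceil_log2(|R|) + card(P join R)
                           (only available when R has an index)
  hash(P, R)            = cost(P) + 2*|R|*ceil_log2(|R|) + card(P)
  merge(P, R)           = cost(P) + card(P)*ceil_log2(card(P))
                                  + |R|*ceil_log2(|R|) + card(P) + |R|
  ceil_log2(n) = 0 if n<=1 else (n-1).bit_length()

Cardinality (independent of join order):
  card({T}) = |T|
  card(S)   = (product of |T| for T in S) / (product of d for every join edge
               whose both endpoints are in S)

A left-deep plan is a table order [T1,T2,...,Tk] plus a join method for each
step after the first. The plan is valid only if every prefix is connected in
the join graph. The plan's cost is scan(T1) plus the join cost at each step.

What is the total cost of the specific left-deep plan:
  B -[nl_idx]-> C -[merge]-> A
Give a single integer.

step 1: scan B: cost=20, card=20
step 2: join C via nl_idx
    card(P join C) = 20*100/(5) = 400
    cost = 20 + 20*7 + 400 = 560
step 3: join A via merge
    card(P join A) = 400*50/(50) = 400
    cost = 560 + 400*9 + 50*6 + 400 + 50 = 4910

4910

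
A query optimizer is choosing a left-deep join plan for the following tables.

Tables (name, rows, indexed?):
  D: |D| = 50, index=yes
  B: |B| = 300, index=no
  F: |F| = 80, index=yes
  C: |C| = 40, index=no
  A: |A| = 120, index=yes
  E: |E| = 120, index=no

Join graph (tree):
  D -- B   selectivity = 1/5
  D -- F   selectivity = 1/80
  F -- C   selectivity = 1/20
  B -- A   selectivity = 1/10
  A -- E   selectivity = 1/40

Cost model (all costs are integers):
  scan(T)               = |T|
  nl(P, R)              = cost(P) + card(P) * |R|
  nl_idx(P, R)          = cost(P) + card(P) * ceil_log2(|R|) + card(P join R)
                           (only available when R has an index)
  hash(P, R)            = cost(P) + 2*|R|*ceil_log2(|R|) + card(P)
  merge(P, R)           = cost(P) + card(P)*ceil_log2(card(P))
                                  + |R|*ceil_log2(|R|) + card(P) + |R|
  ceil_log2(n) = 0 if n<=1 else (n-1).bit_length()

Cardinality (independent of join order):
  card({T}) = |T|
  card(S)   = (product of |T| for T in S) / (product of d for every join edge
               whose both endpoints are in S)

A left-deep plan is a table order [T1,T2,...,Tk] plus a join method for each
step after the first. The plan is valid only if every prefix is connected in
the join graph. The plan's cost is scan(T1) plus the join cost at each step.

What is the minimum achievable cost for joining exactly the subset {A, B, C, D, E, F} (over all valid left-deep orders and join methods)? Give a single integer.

86140

Selinger DP over subsets of {A,B,C,D,E,F}:
  {D}: scan cost=50, card=50
  {B}: scan cost=300, card=300
  {F}: scan cost=80, card=80
  {C}: scan cost=40, card=40
  {A}: scan cost=120, card=120
  {E}: scan cost=120, card=120
  {BD}: card=3000; try (D,hash)→1200, (B,merge)→3400, (D,merge)→3650, (D,nl_idx)→5100, (B,hash)→5500, (B,nl)→15050 …(+1); best=1200 via (D,hash)
  {DF}: card=50; try (F,nl_idx)→450, (D,nl_idx)→610, (D,hash)→760, (F,merge)→1040, (D,merge)→1070, (F,hash)→1220 …(+2); best=450 via (F,nl_idx)
  {AB}: card=3600; try (A,hash)→2280, (B,merge)→4080, (A,merge)→4260, (B,hash)→5640, (A,nl_idx)→6000, (B,nl)→36120 …(+1); best=2280 via (A,hash)
  {CF}: card=160; try (F,nl_idx)→480, (C,hash)→640, (F,merge)→960, (C,merge)→1000, (F,hash)→1200, (F,nl)→3240 …(+1); best=480 via (F,nl_idx)
  {AE}: card=360; try (A,nl_idx)→1320, (E,hash)→1920, (A,hash)→1920, (E,merge)→2040, (A,merge)→2040, (E,nl)→14520 …(+1); best=1320 via (A,nl_idx)
  {BDF}: card=3000; try (B,merge)→3800, (F,hash)→5320, (B,hash)→5900, (B,nl)→15450, (F,nl_idx)→25200, (F,merge)→40840 …(+1); best=3800 via (B,merge)
  {ABD}: card=36000; try (A,hash)→5880, (D,hash)→6480, (A,merge)→41160, (D,merge)→49430, (A,nl_idx)→58200, (D,nl_idx)→59880 …(+2); best=5880 via (A,hash)
  {CDF}: card=100; try (C,hash)→980, (C,merge)→1080, (D,hash)→1240, (D,nl_idx)→1540, (D,merge)→2270, (C,nl)→2450 …(+1); best=980 via (C,hash)
  {ABE}: card=10800; try (B,hash)→7080, (E,hash)→7560, (B,merge)→7920, (E,merge)→50040, (B,nl)→109320, (E,nl)→434280; best=7080 via (B,hash)
  {BCDF}: card=6000; try (B,merge)→4780, (B,hash)→6480, (C,hash)→7280, (B,nl)→30980, (C,merge)→43080, (C,nl)→123800; best=4780 via (B,merge)
  {ABDF}: card=36000; try (A,hash)→8480, (F,hash)→43000, (A,merge)→43760, (A,nl_idx)→60800, (F,nl_idx)→293880, (A,nl)→363800 …(+2); best=8480 via (A,hash)
  {ABDE}: card=108000; try (D,hash)→18480, (E,hash)→43560, (D,merge)→169430, (D,nl_idx)→179880, (D,nl)→547080, (E,merge)→618840 …(+1); best=18480 via (D,hash)
  {ABCDF}: card=72000; try (A,hash)→12460, (C,hash)→44960, (A,merge)→89740, (A,nl_idx)→118780, (C,merge)→620760, (A,nl)→724780 …(+1); best=12460 via (A,hash)
  {ABDEF}: card=108000; try (E,hash)→46160, (F,hash)→127600, (E,merge)→621440, (F,nl_idx)→882480, (F,merge)→1963120, (E,nl)→4328480 …(+1); best=46160 via (E,hash)
  {ABCDEF}: card=216000; try (E,hash)→86140, (C,hash)→154640, (E,merge)→1309420, (C,merge)→1990440, (C,nl)→4366160, (E,nl)→8652460; best=86140 via (E,hash)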